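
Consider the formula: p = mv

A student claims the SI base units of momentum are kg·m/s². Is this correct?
Units of each symbol in p = mv:
  m (mass): kg
  v (velocity): m/s

Multiplying the contributions: [kg] · [m/s]
Adding exponents of each base unit: kg: 1, m: 1, s: -1
SI base units of momentum: kg·m/s

The claimed units kg·m/s² (exponents kg: 1, m: 1, s: -2) do not match the derived units kg·m/s (exponents kg: 1, m: 1, s: -1), so the claim is incorrect.

Answer: No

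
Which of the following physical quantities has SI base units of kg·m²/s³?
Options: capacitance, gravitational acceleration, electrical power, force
Checking the SI base units of each option:
  capacitance (C = Q/V): s⁴·A²/(kg·m²)  ✗
  gravitational acceleration (g = GM/r²): m/s²  ✗
  electrical power (P = IV): kg·m²/s³  ✓ matches
  force (F = ma): kg·m/s²  ✗

Only electrical power has units kg·m²/s³.

Answer: electrical power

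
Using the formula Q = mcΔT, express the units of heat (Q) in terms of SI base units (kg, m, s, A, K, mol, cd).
Units of each symbol in Q = mcΔT:
  m (mass): kg
  c (specific heat capacity, in J/(kg·K)): m²/(s²·K)
  ΔT (temperature change): K

Multiplying the contributions: [kg] · [m²/(s²·K)] · [K]
Adding exponents of each base unit: kg: 1, m: 2, s: -2
SI base units of heat: kg·m²/s²

Answer: kg·m²/s²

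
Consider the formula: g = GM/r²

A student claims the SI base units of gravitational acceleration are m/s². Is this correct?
Units of each symbol in g = GM/r²:
  G (gravitational constant): m³/(kg·s²)
  M (mass): kg
  r (distance): m  → to the power 2 in the denominator, contributes 1/m²

Multiplying the contributions: [m³/(kg·s²)] · [kg] · [1/m²]
Adding exponents of each base unit: m: 1, s: -2
SI base units of gravitational acceleration: m/s²

The claimed units m/s² match the derived units, so the claim is correct.

Answer: Yes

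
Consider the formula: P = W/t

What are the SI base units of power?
Units of each symbol in P = W/t:
  W (work): kg·m²/s²
  t (time): s  → in the denominator, contributes 1/s

Multiplying the contributions: [kg·m²/s²] · [1/s]
Adding exponents of each base unit: kg: 1, m: 2, s: -3
SI base units of power: kg·m²/s³

Answer: kg·m²/s³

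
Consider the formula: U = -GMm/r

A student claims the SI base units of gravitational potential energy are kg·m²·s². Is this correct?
Units of each symbol in U = -GMm/r:
  G (gravitational constant): m³/(kg·s²)
  M (mass): kg
  m (mass): kg
  r (distance): m  → in the denominator, contributes 1/m
  The minus sign does not affect the units.

Multiplying the contributions: [m³/(kg·s²)] · [kg] · [kg] · [1/m]
Adding exponents of each base unit: kg: 1, m: 2, s: -2
SI base units of gravitational potential energy: kg·m²/s²

The claimed units kg·m²·s² (exponents kg: 1, m: 2, s: 2) do not match the derived units kg·m²/s² (exponents kg: 1, m: 2, s: -2), so the claim is incorrect.

Answer: No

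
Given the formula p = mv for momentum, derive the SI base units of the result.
Units of each symbol in p = mv:
  m (mass): kg
  v (velocity): m/s

Multiplying the contributions: [kg] · [m/s]
Adding exponents of each base unit: kg: 1, m: 1, s: -1
SI base units of momentum: kg·m/s

Answer: kg·m/s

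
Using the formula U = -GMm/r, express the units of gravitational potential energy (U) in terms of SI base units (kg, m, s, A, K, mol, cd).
Units of each symbol in U = -GMm/r:
  G (gravitational constant): m³/(kg·s²)
  M (mass): kg
  m (mass): kg
  r (distance): m  → in the denominator, contributes 1/m
  The minus sign does not affect the units.

Multiplying the contributions: [m³/(kg·s²)] · [kg] · [kg] · [1/m]
Adding exponents of each base unit: kg: 1, m: 2, s: -2
SI base units of gravitational potential energy: kg·m²/s²

Answer: kg·m²/s²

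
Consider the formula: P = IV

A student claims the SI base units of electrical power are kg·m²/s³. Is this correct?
Units of each symbol in P = IV:
  I (current): A
  V (voltage, in volts): kg·m²/(s³·A)

Multiplying the contributions: [A] · [kg·m²/(s³·A)]
Adding exponents of each base unit: kg: 1, m: 2, s: -3
SI base units of electrical power: kg·m²/s³

The claimed units kg·m²/s³ match the derived units, so the claim is correct.

Answer: Yes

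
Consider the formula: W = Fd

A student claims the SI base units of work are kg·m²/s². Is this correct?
Units of each symbol in W = Fd:
  F (force): kg·m/s²
  d (displacement): m

Multiplying the contributions: [kg·m/s²] · [m]
Adding exponents of each base unit: kg: 1, m: 2, s: -2
SI base units of work: kg·m²/s²

The claimed units kg·m²/s² match the derived units, so the claim is correct.

Answer: Yes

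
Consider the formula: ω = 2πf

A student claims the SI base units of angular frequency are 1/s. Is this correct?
Units of each symbol in ω = 2πf:
  f (frequency): 1/s
  The factor 2π is dimensionless.

Multiplying the contributions: [1/s]
Adding exponents of each base unit: s: -1
SI base units of angular frequency: 1/s

The claimed units 1/s match the derived units, so the claim is correct.

Answer: Yes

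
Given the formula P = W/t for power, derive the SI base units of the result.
Units of each symbol in P = W/t:
  W (work): kg·m²/s²
  t (time): s  → in the denominator, contributes 1/s

Multiplying the contributions: [kg·m²/s²] · [1/s]
Adding exponents of each base unit: kg: 1, m: 2, s: -3
SI base units of power: kg·m²/s³

Answer: kg·m²/s³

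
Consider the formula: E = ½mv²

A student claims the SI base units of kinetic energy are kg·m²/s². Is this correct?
Units of each symbol in E = ½mv²:
  m (mass): kg
  v (speed): m/s  → to the power 2, contributes m²/s²
  The factor ½ is dimensionless.

Multiplying the contributions: [kg] · [m²/s²]
Adding exponents of each base unit: kg: 1, m: 2, s: -2
SI base units of kinetic energy: kg·m²/s²

The claimed units kg·m²/s² match the derived units, so the claim is correct.

Answer: Yes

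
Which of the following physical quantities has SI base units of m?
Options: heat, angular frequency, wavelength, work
Checking the SI base units of each option:
  heat (Q = mcΔT): kg·m²/s²  ✗
  angular frequency (ω = 2πf): 1/s  ✗
  wavelength (λ = v/f): m  ✓ matches
  work (W = Fd): kg·m²/s²  ✗

Only wavelength has units m.

Answer: wavelength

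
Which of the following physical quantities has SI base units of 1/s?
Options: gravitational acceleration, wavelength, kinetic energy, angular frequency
Checking the SI base units of each option:
  gravitational acceleration (g = GM/r²): m/s²  ✗
  wavelength (λ = v/f): m  ✗
  kinetic energy (E = ½mv²): kg·m²/s²  ✗
  angular frequency (ω = 2πf): 1/s  ✓ matches

Only angular frequency has units 1/s.

Answer: angular frequency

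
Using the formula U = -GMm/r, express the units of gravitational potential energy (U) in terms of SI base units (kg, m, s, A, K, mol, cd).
Units of each symbol in U = -GMm/r:
  G (gravitational constant): m³/(kg·s²)
  M (mass): kg
  m (mass): kg
  r (distance): m  → in the denominator, contributes 1/m
  The minus sign does not affect the units.

Multiplying the contributions: [m³/(kg·s²)] · [kg] · [kg] · [1/m]
Adding exponents of each base unit: kg: 1, m: 2, s: -2
SI base units of gravitational potential energy: kg·m²/s²

Answer: kg·m²/s²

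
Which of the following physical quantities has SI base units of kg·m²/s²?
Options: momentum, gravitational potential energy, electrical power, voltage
Checking the SI base units of each option:
  momentum (p = mv): kg·m/s  ✗
  gravitational potential energy (U = -GMm/r): kg·m²/s²  ✓ matches
  electrical power (P = IV): kg·m²/s³  ✗
  voltage (V = IR): kg·m²/(s³·A)  ✗

Only gravitational potential energy has units kg·m²/s².

Answer: gravitational potential energy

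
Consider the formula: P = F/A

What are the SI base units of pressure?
Units of each symbol in P = F/A:
  F (force): kg·m/s²
  A (area): m²  → in the denominator, contributes 1/m²

Multiplying the contributions: [kg·m/s²] · [1/m²]
Adding exponents of each base unit: kg: 1, m: -1, s: -2
SI base units of pressure: kg/(m·s²)

Answer: kg/(m·s²)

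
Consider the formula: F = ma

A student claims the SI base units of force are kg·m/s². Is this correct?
Units of each symbol in F = ma:
  m (mass): kg
  a (acceleration): m/s²

Multiplying the contributions: [kg] · [m/s²]
Adding exponents of each base unit: kg: 1, m: 1, s: -2
SI base units of force: kg·m/s²

The claimed units kg·m/s² match the derived units, so the claim is correct.

Answer: Yes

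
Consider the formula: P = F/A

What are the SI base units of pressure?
Units of each symbol in P = F/A:
  F (force): kg·m/s²
  A (area): m²  → in the denominator, contributes 1/m²

Multiplying the contributions: [kg·m/s²] · [1/m²]
Adding exponents of each base unit: kg: 1, m: -1, s: -2
SI base units of pressure: kg/(m·s²)

Answer: kg/(m·s²)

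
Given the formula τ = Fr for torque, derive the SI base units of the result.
Units of each symbol in τ = Fr:
  F (force): kg·m/s²
  r (lever arm): m

Multiplying the contributions: [kg·m/s²] · [m]
Adding exponents of each base unit: kg: 1, m: 2, s: -2
SI base units of torque: kg·m²/s²

Answer: kg·m²/s²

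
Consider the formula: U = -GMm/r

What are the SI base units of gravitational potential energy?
Units of each symbol in U = -GMm/r:
  G (gravitational constant): m³/(kg·s²)
  M (mass): kg
  m (mass): kg
  r (distance): m  → in the denominator, contributes 1/m
  The minus sign does not affect the units.

Multiplying the contributions: [m³/(kg·s²)] · [kg] · [kg] · [1/m]
Adding exponents of each base unit: kg: 1, m: 2, s: -2
SI base units of gravitational potential energy: kg·m²/s²

Answer: kg·m²/s²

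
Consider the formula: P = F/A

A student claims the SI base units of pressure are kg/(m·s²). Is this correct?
Units of each symbol in P = F/A:
  F (force): kg·m/s²
  A (area): m²  → in the denominator, contributes 1/m²

Multiplying the contributions: [kg·m/s²] · [1/m²]
Adding exponents of each base unit: kg: 1, m: -1, s: -2
SI base units of pressure: kg/(m·s²)

The claimed units kg/(m·s²) match the derived units, so the claim is correct.

Answer: Yes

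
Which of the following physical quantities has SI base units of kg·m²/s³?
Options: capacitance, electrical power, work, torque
Checking the SI base units of each option:
  capacitance (C = Q/V): s⁴·A²/(kg·m²)  ✗
  electrical power (P = IV): kg·m²/s³  ✓ matches
  work (W = Fd): kg·m²/s²  ✗
  torque (τ = Fr): kg·m²/s²  ✗

Only electrical power has units kg·m²/s³.

Answer: electrical power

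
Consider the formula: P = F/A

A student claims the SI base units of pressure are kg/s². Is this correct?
Units of each symbol in P = F/A:
  F (force): kg·m/s²
  A (area): m²  → in the denominator, contributes 1/m²

Multiplying the contributions: [kg·m/s²] · [1/m²]
Adding exponents of each base unit: kg: 1, m: -1, s: -2
SI base units of pressure: kg/(m·s²)

The claimed units kg/s² (exponents kg: 1, s: -2) do not match the derived units kg/(m·s²) (exponents kg: 1, m: -1, s: -2), so the claim is incorrect.

Answer: No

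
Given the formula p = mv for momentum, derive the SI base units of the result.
Units of each symbol in p = mv:
  m (mass): kg
  v (velocity): m/s

Multiplying the contributions: [kg] · [m/s]
Adding exponents of each base unit: kg: 1, m: 1, s: -1
SI base units of momentum: kg·m/s

Answer: kg·m/s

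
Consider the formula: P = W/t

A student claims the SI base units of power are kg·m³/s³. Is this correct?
Units of each symbol in P = W/t:
  W (work): kg·m²/s²
  t (time): s  → in the denominator, contributes 1/s

Multiplying the contributions: [kg·m²/s²] · [1/s]
Adding exponents of each base unit: kg: 1, m: 2, s: -3
SI base units of power: kg·m²/s³

The claimed units kg·m³/s³ (exponents kg: 1, m: 3, s: -3) do not match the derived units kg·m²/s³ (exponents kg: 1, m: 2, s: -3), so the claim is incorrect.

Answer: No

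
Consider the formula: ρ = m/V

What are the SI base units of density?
Units of each symbol in ρ = m/V:
  m (mass): kg
  V (volume): m³  → in the denominator, contributes 1/m³

Multiplying the contributions: [kg] · [1/m³]
Adding exponents of each base unit: kg: 1, m: -3
SI base units of density: kg/m³

Answer: kg/m³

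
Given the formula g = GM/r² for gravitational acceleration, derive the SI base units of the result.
Units of each symbol in g = GM/r²:
  G (gravitational constant): m³/(kg·s²)
  M (mass): kg
  r (distance): m  → to the power 2 in the denominator, contributes 1/m²

Multiplying the contributions: [m³/(kg·s²)] · [kg] · [1/m²]
Adding exponents of each base unit: m: 1, s: -2
SI base units of gravitational acceleration: m/s²

Answer: m/s²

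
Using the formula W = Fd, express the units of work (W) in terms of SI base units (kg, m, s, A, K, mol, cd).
Units of each symbol in W = Fd:
  F (force): kg·m/s²
  d (displacement): m

Multiplying the contributions: [kg·m/s²] · [m]
Adding exponents of each base unit: kg: 1, m: 2, s: -2
SI base units of work: kg·m²/s²

Answer: kg·m²/s²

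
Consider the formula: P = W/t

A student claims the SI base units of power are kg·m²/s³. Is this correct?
Units of each symbol in P = W/t:
  W (work): kg·m²/s²
  t (time): s  → in the denominator, contributes 1/s

Multiplying the contributions: [kg·m²/s²] · [1/s]
Adding exponents of each base unit: kg: 1, m: 2, s: -3
SI base units of power: kg·m²/s³

The claimed units kg·m²/s³ match the derived units, so the claim is correct.

Answer: Yes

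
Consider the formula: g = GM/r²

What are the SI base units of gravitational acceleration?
Units of each symbol in g = GM/r²:
  G (gravitational constant): m³/(kg·s²)
  M (mass): kg
  r (distance): m  → to the power 2 in the denominator, contributes 1/m²

Multiplying the contributions: [m³/(kg·s²)] · [kg] · [1/m²]
Adding exponents of each base unit: m: 1, s: -2
SI base units of gravitational acceleration: m/s²

Answer: m/s²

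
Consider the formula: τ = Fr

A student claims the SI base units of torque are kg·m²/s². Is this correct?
Units of each symbol in τ = Fr:
  F (force): kg·m/s²
  r (lever arm): m

Multiplying the contributions: [kg·m/s²] · [m]
Adding exponents of each base unit: kg: 1, m: 2, s: -2
SI base units of torque: kg·m²/s²

The claimed units kg·m²/s² match the derived units, so the claim is correct.

Answer: Yes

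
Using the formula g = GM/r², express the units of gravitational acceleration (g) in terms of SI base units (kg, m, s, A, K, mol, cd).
Units of each symbol in g = GM/r²:
  G (gravitational constant): m³/(kg·s²)
  M (mass): kg
  r (distance): m  → to the power 2 in the denominator, contributes 1/m²

Multiplying the contributions: [m³/(kg·s²)] · [kg] · [1/m²]
Adding exponents of each base unit: m: 1, s: -2
SI base units of gravitational acceleration: m/s²

Answer: m/s²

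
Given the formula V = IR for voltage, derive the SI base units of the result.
Units of each symbol in V = IR:
  I (current): A
  R (resistance, in ohms): kg·m²/(s³·A²)

Multiplying the contributions: [A] · [kg·m²/(s³·A²)]
Adding exponents of each base unit: kg: 1, m: 2, s: -3, A: -1
SI base units of voltage: kg·m²/(s³·A)

Answer: kg·m²/(s³·A)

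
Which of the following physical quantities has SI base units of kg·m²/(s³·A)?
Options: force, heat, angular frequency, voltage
Checking the SI base units of each option:
  force (F = ma): kg·m/s²  ✗
  heat (Q = mcΔT): kg·m²/s²  ✗
  angular frequency (ω = 2πf): 1/s  ✗
  voltage (V = IR): kg·m²/(s³·A)  ✓ matches

Only voltage has units kg·m²/(s³·A).

Answer: voltage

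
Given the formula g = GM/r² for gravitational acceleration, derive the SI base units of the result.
Units of each symbol in g = GM/r²:
  G (gravitational constant): m³/(kg·s²)
  M (mass): kg
  r (distance): m  → to the power 2 in the denominator, contributes 1/m²

Multiplying the contributions: [m³/(kg·s²)] · [kg] · [1/m²]
Adding exponents of each base unit: m: 1, s: -2
SI base units of gravitational acceleration: m/s²

Answer: m/s²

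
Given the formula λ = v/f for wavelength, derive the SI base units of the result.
Units of each symbol in λ = v/f:
  v (wave speed): m/s
  f (frequency): 1/s  → in the denominator, contributes s

Multiplying the contributions: [m/s] · [s]
Adding exponents of each base unit: m: 1
SI base units of wavelength: m

Answer: m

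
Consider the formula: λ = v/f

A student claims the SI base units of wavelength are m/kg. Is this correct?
Units of each symbol in λ = v/f:
  v (wave speed): m/s
  f (frequency): 1/s  → in the denominator, contributes s

Multiplying the contributions: [m/s] · [s]
Adding exponents of each base unit: m: 1
SI base units of wavelength: m

The claimed units m/kg (exponents kg: -1, m: 1) do not match the derived units m (exponents m: 1), so the claim is incorrect.

Answer: No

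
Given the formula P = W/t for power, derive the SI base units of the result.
Units of each symbol in P = W/t:
  W (work): kg·m²/s²
  t (time): s  → in the denominator, contributes 1/s

Multiplying the contributions: [kg·m²/s²] · [1/s]
Adding exponents of each base unit: kg: 1, m: 2, s: -3
SI base units of power: kg·m²/s³

Answer: kg·m²/s³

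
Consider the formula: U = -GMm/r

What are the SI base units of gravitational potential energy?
Units of each symbol in U = -GMm/r:
  G (gravitational constant): m³/(kg·s²)
  M (mass): kg
  m (mass): kg
  r (distance): m  → in the denominator, contributes 1/m
  The minus sign does not affect the units.

Multiplying the contributions: [m³/(kg·s²)] · [kg] · [kg] · [1/m]
Adding exponents of each base unit: kg: 1, m: 2, s: -2
SI base units of gravitational potential energy: kg·m²/s²

Answer: kg·m²/s²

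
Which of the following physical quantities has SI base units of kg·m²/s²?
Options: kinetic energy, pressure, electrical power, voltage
Checking the SI base units of each option:
  kinetic energy (E = ½mv²): kg·m²/s²  ✓ matches
  pressure (P = F/A): kg/(m·s²)  ✗
  electrical power (P = IV): kg·m²/s³  ✗
  voltage (V = IR): kg·m²/(s³·A)  ✗

Only kinetic energy has units kg·m²/s².

Answer: kinetic energy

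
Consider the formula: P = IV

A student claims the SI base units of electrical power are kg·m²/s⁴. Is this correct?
Units of each symbol in P = IV:
  I (current): A
  V (voltage, in volts): kg·m²/(s³·A)

Multiplying the contributions: [A] · [kg·m²/(s³·A)]
Adding exponents of each base unit: kg: 1, m: 2, s: -3
SI base units of electrical power: kg·m²/s³

The claimed units kg·m²/s⁴ (exponents kg: 1, m: 2, s: -4) do not match the derived units kg·m²/s³ (exponents kg: 1, m: 2, s: -3), so the claim is incorrect.

Answer: No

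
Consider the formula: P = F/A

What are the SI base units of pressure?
Units of each symbol in P = F/A:
  F (force): kg·m/s²
  A (area): m²  → in the denominator, contributes 1/m²

Multiplying the contributions: [kg·m/s²] · [1/m²]
Adding exponents of each base unit: kg: 1, m: -1, s: -2
SI base units of pressure: kg/(m·s²)

Answer: kg/(m·s²)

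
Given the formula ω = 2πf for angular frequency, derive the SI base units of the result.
Units of each symbol in ω = 2πf:
  f (frequency): 1/s
  The factor 2π is dimensionless.

Multiplying the contributions: [1/s]
Adding exponents of each base unit: s: -1
SI base units of angular frequency: 1/s

Answer: 1/s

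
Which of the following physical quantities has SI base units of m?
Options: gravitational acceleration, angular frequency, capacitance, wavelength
Checking the SI base units of each option:
  gravitational acceleration (g = GM/r²): m/s²  ✗
  angular frequency (ω = 2πf): 1/s  ✗
  capacitance (C = Q/V): s⁴·A²/(kg·m²)  ✗
  wavelength (λ = v/f): m  ✓ matches

Only wavelength has units m.

Answer: wavelength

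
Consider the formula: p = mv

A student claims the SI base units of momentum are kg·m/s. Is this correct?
Units of each symbol in p = mv:
  m (mass): kg
  v (velocity): m/s

Multiplying the contributions: [kg] · [m/s]
Adding exponents of each base unit: kg: 1, m: 1, s: -1
SI base units of momentum: kg·m/s

The claimed units kg·m/s match the derived units, so the claim is correct.

Answer: Yes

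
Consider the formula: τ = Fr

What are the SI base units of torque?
Units of each symbol in τ = Fr:
  F (force): kg·m/s²
  r (lever arm): m

Multiplying the contributions: [kg·m/s²] · [m]
Adding exponents of each base unit: kg: 1, m: 2, s: -2
SI base units of torque: kg·m²/s²

Answer: kg·m²/s²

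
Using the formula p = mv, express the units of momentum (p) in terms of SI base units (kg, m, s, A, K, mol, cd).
Units of each symbol in p = mv:
  m (mass): kg
  v (velocity): m/s

Multiplying the contributions: [kg] · [m/s]
Adding exponents of each base unit: kg: 1, m: 1, s: -1
SI base units of momentum: kg·m/s

Answer: kg·m/s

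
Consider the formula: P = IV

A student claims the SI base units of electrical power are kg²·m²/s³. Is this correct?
Units of each symbol in P = IV:
  I (current): A
  V (voltage, in volts): kg·m²/(s³·A)

Multiplying the contributions: [A] · [kg·m²/(s³·A)]
Adding exponents of each base unit: kg: 1, m: 2, s: -3
SI base units of electrical power: kg·m²/s³

The claimed units kg²·m²/s³ (exponents kg: 2, m: 2, s: -3) do not match the derived units kg·m²/s³ (exponents kg: 1, m: 2, s: -3), so the claim is incorrect.

Answer: No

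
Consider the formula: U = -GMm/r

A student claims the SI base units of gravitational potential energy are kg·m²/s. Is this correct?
Units of each symbol in U = -GMm/r:
  G (gravitational constant): m³/(kg·s²)
  M (mass): kg
  m (mass): kg
  r (distance): m  → in the denominator, contributes 1/m
  The minus sign does not affect the units.

Multiplying the contributions: [m³/(kg·s²)] · [kg] · [kg] · [1/m]
Adding exponents of each base unit: kg: 1, m: 2, s: -2
SI base units of gravitational potential energy: kg·m²/s²

The claimed units kg·m²/s (exponents kg: 1, m: 2, s: -1) do not match the derived units kg·m²/s² (exponents kg: 1, m: 2, s: -2), so the claim is incorrect.

Answer: No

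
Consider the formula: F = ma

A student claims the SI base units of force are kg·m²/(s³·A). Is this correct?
Units of each symbol in F = ma:
  m (mass): kg
  a (acceleration): m/s²

Multiplying the contributions: [kg] · [m/s²]
Adding exponents of each base unit: kg: 1, m: 1, s: -2
SI base units of force: kg·m/s²

The claimed units kg·m²/(s³·A) (exponents kg: 1, m: 2, s: -3, A: -1) do not match the derived units kg·m/s² (exponents kg: 1, m: 1, s: -2), so the claim is incorrect.

Answer: No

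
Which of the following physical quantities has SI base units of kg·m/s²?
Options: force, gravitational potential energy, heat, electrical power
Checking the SI base units of each option:
  force (F = ma): kg·m/s²  ✓ matches
  gravitational potential energy (U = -GMm/r): kg·m²/s²  ✗
  heat (Q = mcΔT): kg·m²/s²  ✗
  electrical power (P = IV): kg·m²/s³  ✗

Only force has units kg·m/s².

Answer: force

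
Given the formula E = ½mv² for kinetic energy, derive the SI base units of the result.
Units of each symbol in E = ½mv²:
  m (mass): kg
  v (speed): m/s  → to the power 2, contributes m²/s²
  The factor ½ is dimensionless.

Multiplying the contributions: [kg] · [m²/s²]
Adding exponents of each base unit: kg: 1, m: 2, s: -2
SI base units of kinetic energy: kg·m²/s²

Answer: kg·m²/s²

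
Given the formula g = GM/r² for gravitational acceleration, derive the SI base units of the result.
Units of each symbol in g = GM/r²:
  G (gravitational constant): m³/(kg·s²)
  M (mass): kg
  r (distance): m  → to the power 2 in the denominator, contributes 1/m²

Multiplying the contributions: [m³/(kg·s²)] · [kg] · [1/m²]
Adding exponents of each base unit: m: 1, s: -2
SI base units of gravitational acceleration: m/s²

Answer: m/s²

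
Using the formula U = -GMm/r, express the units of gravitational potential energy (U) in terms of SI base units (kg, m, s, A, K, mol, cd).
Units of each symbol in U = -GMm/r:
  G (gravitational constant): m³/(kg·s²)
  M (mass): kg
  m (mass): kg
  r (distance): m  → in the denominator, contributes 1/m
  The minus sign does not affect the units.

Multiplying the contributions: [m³/(kg·s²)] · [kg] · [kg] · [1/m]
Adding exponents of each base unit: kg: 1, m: 2, s: -2
SI base units of gravitational potential energy: kg·m²/s²

Answer: kg·m²/s²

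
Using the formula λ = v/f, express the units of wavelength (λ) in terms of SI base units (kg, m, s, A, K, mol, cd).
Units of each symbol in λ = v/f:
  v (wave speed): m/s
  f (frequency): 1/s  → in the denominator, contributes s

Multiplying the contributions: [m/s] · [s]
Adding exponents of each base unit: m: 1
SI base units of wavelength: m

Answer: m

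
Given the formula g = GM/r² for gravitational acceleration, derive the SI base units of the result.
Units of each symbol in g = GM/r²:
  G (gravitational constant): m³/(kg·s²)
  M (mass): kg
  r (distance): m  → to the power 2 in the denominator, contributes 1/m²

Multiplying the contributions: [m³/(kg·s²)] · [kg] · [1/m²]
Adding exponents of each base unit: m: 1, s: -2
SI base units of gravitational acceleration: m/s²

Answer: m/s²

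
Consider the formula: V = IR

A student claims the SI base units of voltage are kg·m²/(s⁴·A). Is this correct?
Units of each symbol in V = IR:
  I (current): A
  R (resistance, in ohms): kg·m²/(s³·A²)

Multiplying the contributions: [A] · [kg·m²/(s³·A²)]
Adding exponents of each base unit: kg: 1, m: 2, s: -3, A: -1
SI base units of voltage: kg·m²/(s³·A)

The claimed units kg·m²/(s⁴·A) (exponents kg: 1, m: 2, s: -4, A: -1) do not match the derived units kg·m²/(s³·A) (exponents kg: 1, m: 2, s: -3, A: -1), so the claim is incorrect.

Answer: No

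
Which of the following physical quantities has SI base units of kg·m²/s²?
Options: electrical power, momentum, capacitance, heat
Checking the SI base units of each option:
  electrical power (P = IV): kg·m²/s³  ✗
  momentum (p = mv): kg·m/s  ✗
  capacitance (C = Q/V): s⁴·A²/(kg·m²)  ✗
  heat (Q = mcΔT): kg·m²/s²  ✓ matches

Only heat has units kg·m²/s².

Answer: heat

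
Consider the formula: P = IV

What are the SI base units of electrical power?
Units of each symbol in P = IV:
  I (current): A
  V (voltage, in volts): kg·m²/(s³·A)

Multiplying the contributions: [A] · [kg·m²/(s³·A)]
Adding exponents of each base unit: kg: 1, m: 2, s: -3
SI base units of electrical power: kg·m²/s³

Answer: kg·m²/s³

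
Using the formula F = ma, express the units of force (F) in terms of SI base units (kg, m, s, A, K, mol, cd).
Units of each symbol in F = ma:
  m (mass): kg
  a (acceleration): m/s²

Multiplying the contributions: [kg] · [m/s²]
Adding exponents of each base unit: kg: 1, m: 1, s: -2
SI base units of force: kg·m/s²

Answer: kg·m/s²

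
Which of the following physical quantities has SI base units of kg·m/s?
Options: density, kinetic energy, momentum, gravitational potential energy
Checking the SI base units of each option:
  density (ρ = m/V): kg/m³  ✗
  kinetic energy (E = ½mv²): kg·m²/s²  ✗
  momentum (p = mv): kg·m/s  ✓ matches
  gravitational potential energy (U = -GMm/r): kg·m²/s²  ✗

Only momentum has units kg·m/s.

Answer: momentum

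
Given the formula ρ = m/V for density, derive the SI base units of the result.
Units of each symbol in ρ = m/V:
  m (mass): kg
  V (volume): m³  → in the denominator, contributes 1/m³

Multiplying the contributions: [kg] · [1/m³]
Adding exponents of each base unit: kg: 1, m: -3
SI base units of density: kg/m³

Answer: kg/m³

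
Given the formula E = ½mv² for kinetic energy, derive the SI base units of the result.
Units of each symbol in E = ½mv²:
  m (mass): kg
  v (speed): m/s  → to the power 2, contributes m²/s²
  The factor ½ is dimensionless.

Multiplying the contributions: [kg] · [m²/s²]
Adding exponents of each base unit: kg: 1, m: 2, s: -2
SI base units of kinetic energy: kg·m²/s²

Answer: kg·m²/s²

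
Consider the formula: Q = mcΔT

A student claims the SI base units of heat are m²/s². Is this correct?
Units of each symbol in Q = mcΔT:
  m (mass): kg
  c (specific heat capacity, in J/(kg·K)): m²/(s²·K)
  ΔT (temperature change): K

Multiplying the contributions: [kg] · [m²/(s²·K)] · [K]
Adding exponents of each base unit: kg: 1, m: 2, s: -2
SI base units of heat: kg·m²/s²

The claimed units m²/s² (exponents m: 2, s: -2) do not match the derived units kg·m²/s² (exponents kg: 1, m: 2, s: -2), so the claim is incorrect.

Answer: No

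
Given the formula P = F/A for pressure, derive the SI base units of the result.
Units of each symbol in P = F/A:
  F (force): kg·m/s²
  A (area): m²  → in the denominator, contributes 1/m²

Multiplying the contributions: [kg·m/s²] · [1/m²]
Adding exponents of each base unit: kg: 1, m: -1, s: -2
SI base units of pressure: kg/(m·s²)

Answer: kg/(m·s²)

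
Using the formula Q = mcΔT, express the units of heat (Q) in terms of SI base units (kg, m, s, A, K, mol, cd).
Units of each symbol in Q = mcΔT:
  m (mass): kg
  c (specific heat capacity, in J/(kg·K)): m²/(s²·K)
  ΔT (temperature change): K

Multiplying the contributions: [kg] · [m²/(s²·K)] · [K]
Adding exponents of each base unit: kg: 1, m: 2, s: -2
SI base units of heat: kg·m²/s²

Answer: kg·m²/s²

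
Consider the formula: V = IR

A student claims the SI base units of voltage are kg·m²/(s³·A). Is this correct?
Units of each symbol in V = IR:
  I (current): A
  R (resistance, in ohms): kg·m²/(s³·A²)

Multiplying the contributions: [A] · [kg·m²/(s³·A²)]
Adding exponents of each base unit: kg: 1, m: 2, s: -3, A: -1
SI base units of voltage: kg·m²/(s³·A)

The claimed units kg·m²/(s³·A) match the derived units, so the claim is correct.

Answer: Yes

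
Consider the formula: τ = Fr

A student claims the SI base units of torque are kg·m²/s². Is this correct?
Units of each symbol in τ = Fr:
  F (force): kg·m/s²
  r (lever arm): m

Multiplying the contributions: [kg·m/s²] · [m]
Adding exponents of each base unit: kg: 1, m: 2, s: -2
SI base units of torque: kg·m²/s²

The claimed units kg·m²/s² match the derived units, so the claim is correct.

Answer: Yes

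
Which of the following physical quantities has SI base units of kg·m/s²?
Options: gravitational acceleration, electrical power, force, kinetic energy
Checking the SI base units of each option:
  gravitational acceleration (g = GM/r²): m/s²  ✗
  electrical power (P = IV): kg·m²/s³  ✗
  force (F = ma): kg·m/s²  ✓ matches
  kinetic energy (E = ½mv²): kg·m²/s²  ✗

Only force has units kg·m/s².

Answer: force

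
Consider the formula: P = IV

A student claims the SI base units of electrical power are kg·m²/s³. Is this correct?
Units of each symbol in P = IV:
  I (current): A
  V (voltage, in volts): kg·m²/(s³·A)

Multiplying the contributions: [A] · [kg·m²/(s³·A)]
Adding exponents of each base unit: kg: 1, m: 2, s: -3
SI base units of electrical power: kg·m²/s³

The claimed units kg·m²/s³ match the derived units, so the claim is correct.

Answer: Yes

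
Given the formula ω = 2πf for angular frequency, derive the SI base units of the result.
Units of each symbol in ω = 2πf:
  f (frequency): 1/s
  The factor 2π is dimensionless.

Multiplying the contributions: [1/s]
Adding exponents of each base unit: s: -1
SI base units of angular frequency: 1/s

Answer: 1/s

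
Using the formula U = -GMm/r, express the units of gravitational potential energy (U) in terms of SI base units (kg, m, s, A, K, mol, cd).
Units of each symbol in U = -GMm/r:
  G (gravitational constant): m³/(kg·s²)
  M (mass): kg
  m (mass): kg
  r (distance): m  → in the denominator, contributes 1/m
  The minus sign does not affect the units.

Multiplying the contributions: [m³/(kg·s²)] · [kg] · [kg] · [1/m]
Adding exponents of each base unit: kg: 1, m: 2, s: -2
SI base units of gravitational potential energy: kg·m²/s²

Answer: kg·m²/s²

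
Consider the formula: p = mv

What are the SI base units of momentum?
Units of each symbol in p = mv:
  m (mass): kg
  v (velocity): m/s

Multiplying the contributions: [kg] · [m/s]
Adding exponents of each base unit: kg: 1, m: 1, s: -1
SI base units of momentum: kg·m/s

Answer: kg·m/s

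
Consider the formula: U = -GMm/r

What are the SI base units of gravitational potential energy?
Units of each symbol in U = -GMm/r:
  G (gravitational constant): m³/(kg·s²)
  M (mass): kg
  m (mass): kg
  r (distance): m  → in the denominator, contributes 1/m
  The minus sign does not affect the units.

Multiplying the contributions: [m³/(kg·s²)] · [kg] · [kg] · [1/m]
Adding exponents of each base unit: kg: 1, m: 2, s: -2
SI base units of gravitational potential energy: kg·m²/s²

Answer: kg·m²/s²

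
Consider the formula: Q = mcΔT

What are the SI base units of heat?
Units of each symbol in Q = mcΔT:
  m (mass): kg
  c (specific heat capacity, in J/(kg·K)): m²/(s²·K)
  ΔT (temperature change): K

Multiplying the contributions: [kg] · [m²/(s²·K)] · [K]
Adding exponents of each base unit: kg: 1, m: 2, s: -2
SI base units of heat: kg·m²/s²

Answer: kg·m²/s²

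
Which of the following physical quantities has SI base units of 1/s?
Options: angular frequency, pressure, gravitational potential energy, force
Checking the SI base units of each option:
  angular frequency (ω = 2πf): 1/s  ✓ matches
  pressure (P = F/A): kg/(m·s²)  ✗
  gravitational potential energy (U = -GMm/r): kg·m²/s²  ✗
  force (F = ma): kg·m/s²  ✗

Only angular frequency has units 1/s.

Answer: angular frequency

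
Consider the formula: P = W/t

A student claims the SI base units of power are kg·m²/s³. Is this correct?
Units of each symbol in P = W/t:
  W (work): kg·m²/s²
  t (time): s  → in the denominator, contributes 1/s

Multiplying the contributions: [kg·m²/s²] · [1/s]
Adding exponents of each base unit: kg: 1, m: 2, s: -3
SI base units of power: kg·m²/s³

The claimed units kg·m²/s³ match the derived units, so the claim is correct.

Answer: Yes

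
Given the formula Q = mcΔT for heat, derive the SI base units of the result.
Units of each symbol in Q = mcΔT:
  m (mass): kg
  c (specific heat capacity, in J/(kg·K)): m²/(s²·K)
  ΔT (temperature change): K

Multiplying the contributions: [kg] · [m²/(s²·K)] · [K]
Adding exponents of each base unit: kg: 1, m: 2, s: -2
SI base units of heat: kg·m²/s²

Answer: kg·m²/s²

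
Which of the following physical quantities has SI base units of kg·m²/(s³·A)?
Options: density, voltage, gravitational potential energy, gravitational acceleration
Checking the SI base units of each option:
  density (ρ = m/V): kg/m³  ✗
  voltage (V = IR): kg·m²/(s³·A)  ✓ matches
  gravitational potential energy (U = -GMm/r): kg·m²/s²  ✗
  gravitational acceleration (g = GM/r²): m/s²  ✗

Only voltage has units kg·m²/(s³·A).

Answer: voltage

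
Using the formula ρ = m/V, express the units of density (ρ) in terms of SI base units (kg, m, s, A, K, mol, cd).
Units of each symbol in ρ = m/V:
  m (mass): kg
  V (volume): m³  → in the denominator, contributes 1/m³

Multiplying the contributions: [kg] · [1/m³]
Adding exponents of each base unit: kg: 1, m: -3
SI base units of density: kg/m³

Answer: kg/m³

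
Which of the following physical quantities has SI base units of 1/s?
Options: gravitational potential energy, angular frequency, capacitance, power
Checking the SI base units of each option:
  gravitational potential energy (U = -GMm/r): kg·m²/s²  ✗
  angular frequency (ω = 2πf): 1/s  ✓ matches
  capacitance (C = Q/V): s⁴·A²/(kg·m²)  ✗
  power (P = W/t): kg·m²/s³  ✗

Only angular frequency has units 1/s.

Answer: angular frequency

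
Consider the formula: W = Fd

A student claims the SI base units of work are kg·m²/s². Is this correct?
Units of each symbol in W = Fd:
  F (force): kg·m/s²
  d (displacement): m

Multiplying the contributions: [kg·m/s²] · [m]
Adding exponents of each base unit: kg: 1, m: 2, s: -2
SI base units of work: kg·m²/s²

The claimed units kg·m²/s² match the derived units, so the claim is correct.

Answer: Yes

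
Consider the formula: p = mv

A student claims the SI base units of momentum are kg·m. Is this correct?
Units of each symbol in p = mv:
  m (mass): kg
  v (velocity): m/s

Multiplying the contributions: [kg] · [m/s]
Adding exponents of each base unit: kg: 1, m: 1, s: -1
SI base units of momentum: kg·m/s

The claimed units kg·m (exponents kg: 1, m: 1) do not match the derived units kg·m/s (exponents kg: 1, m: 1, s: -1), so the claim is incorrect.

Answer: No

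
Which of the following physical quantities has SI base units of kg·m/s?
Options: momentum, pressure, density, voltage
Checking the SI base units of each option:
  momentum (p = mv): kg·m/s  ✓ matches
  pressure (P = F/A): kg/(m·s²)  ✗
  density (ρ = m/V): kg/m³  ✗
  voltage (V = IR): kg·m²/(s³·A)  ✗

Only momentum has units kg·m/s.

Answer: momentum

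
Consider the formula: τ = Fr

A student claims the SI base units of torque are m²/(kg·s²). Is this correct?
Units of each symbol in τ = Fr:
  F (force): kg·m/s²
  r (lever arm): m

Multiplying the contributions: [kg·m/s²] · [m]
Adding exponents of each base unit: kg: 1, m: 2, s: -2
SI base units of torque: kg·m²/s²

The claimed units m²/(kg·s²) (exponents kg: -1, m: 2, s: -2) do not match the derived units kg·m²/s² (exponents kg: 1, m: 2, s: -2), so the claim is incorrect.

Answer: No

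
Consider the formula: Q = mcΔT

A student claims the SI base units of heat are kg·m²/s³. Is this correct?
Units of each symbol in Q = mcΔT:
  m (mass): kg
  c (specific heat capacity, in J/(kg·K)): m²/(s²·K)
  ΔT (temperature change): K

Multiplying the contributions: [kg] · [m²/(s²·K)] · [K]
Adding exponents of each base unit: kg: 1, m: 2, s: -2
SI base units of heat: kg·m²/s²

The claimed units kg·m²/s³ (exponents kg: 1, m: 2, s: -3) do not match the derived units kg·m²/s² (exponents kg: 1, m: 2, s: -2), so the claim is incorrect.

Answer: No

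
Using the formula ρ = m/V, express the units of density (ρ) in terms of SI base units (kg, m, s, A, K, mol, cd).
Units of each symbol in ρ = m/V:
  m (mass): kg
  V (volume): m³  → in the denominator, contributes 1/m³

Multiplying the contributions: [kg] · [1/m³]
Adding exponents of each base unit: kg: 1, m: -3
SI base units of density: kg/m³

Answer: kg/m³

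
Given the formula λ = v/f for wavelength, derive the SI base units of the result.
Units of each symbol in λ = v/f:
  v (wave speed): m/s
  f (frequency): 1/s  → in the denominator, contributes s

Multiplying the contributions: [m/s] · [s]
Adding exponents of each base unit: m: 1
SI base units of wavelength: m

Answer: m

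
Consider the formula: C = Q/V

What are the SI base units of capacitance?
Units of each symbol in C = Q/V:
  Q (charge, in coulombs): s·A
  V (voltage, in volts): kg·m²/(s³·A)  → in the denominator, contributes s³·A/(kg·m²)

Multiplying the contributions: [s·A] · [s³·A/(kg·m²)]
Adding exponents of each base unit: kg: -1, m: -2, s: 4, A: 2
SI base units of capacitance: s⁴·A²/(kg·m²)

Answer: s⁴·A²/(kg·m²)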